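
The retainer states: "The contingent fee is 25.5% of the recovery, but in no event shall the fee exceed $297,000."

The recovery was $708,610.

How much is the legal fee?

25.5% of $708,610 = $180,695.55
That is under the $297,000 cap.

$180,695.55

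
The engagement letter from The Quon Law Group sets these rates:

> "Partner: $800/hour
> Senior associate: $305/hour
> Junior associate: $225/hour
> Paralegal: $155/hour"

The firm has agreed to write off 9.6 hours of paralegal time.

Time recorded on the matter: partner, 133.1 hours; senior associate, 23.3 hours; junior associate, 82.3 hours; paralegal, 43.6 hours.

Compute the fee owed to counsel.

Partner: 133.1 × $800 = $106,480.00
Senior associate: 23.3 × $305 = $7,106.50
Junior associate: 82.3 × $225 = $18,517.50
Paralegal: 43.6 × $155 = $6,758.00
Subtotal: $138,862.00
Write-off: 9.6 × $155 = $1,488.00
Total: $138,862.00 − $1,488.00 = $137,374.00

$137,374.00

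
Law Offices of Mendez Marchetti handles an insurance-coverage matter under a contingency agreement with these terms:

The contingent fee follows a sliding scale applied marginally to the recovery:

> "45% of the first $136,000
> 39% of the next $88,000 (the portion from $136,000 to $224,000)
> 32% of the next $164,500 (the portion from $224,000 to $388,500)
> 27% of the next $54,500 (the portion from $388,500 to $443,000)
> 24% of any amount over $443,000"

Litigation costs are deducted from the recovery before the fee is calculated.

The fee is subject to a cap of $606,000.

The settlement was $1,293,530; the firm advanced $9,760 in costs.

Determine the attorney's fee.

$364,659.80

Fee base (net of costs): $1,293,530 − $9,760 = $1,283,770
First $136,000 at 45% = $61,200.00
Next $88,000 at 39% = $34,320.00
Next $164,500 at 32% = $52,640.00
Next $54,500 at 27% = $14,715.00
Remaining $840,770 at 24% = $201,784.80
Fee: $61,200.00 + $34,320.00 + $52,640.00 + $14,715.00 + $201,784.80 = $364,659.80
$364,659.80 is under the $606,000 cap.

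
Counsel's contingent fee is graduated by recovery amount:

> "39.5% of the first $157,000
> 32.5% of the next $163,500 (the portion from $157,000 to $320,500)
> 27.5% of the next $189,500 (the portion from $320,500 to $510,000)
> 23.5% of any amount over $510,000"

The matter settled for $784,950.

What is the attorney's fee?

First $157,000 at 39.5% = $62,015.00
Next $163,500 at 32.5% = $53,137.50
Next $189,500 at 27.5% = $52,112.50
Remaining $274,950 at 23.5% = $64,613.25
Fee: $62,015.00 + $53,137.50 + $52,112.50 + $64,613.25 = $231,878.25

$231,878.25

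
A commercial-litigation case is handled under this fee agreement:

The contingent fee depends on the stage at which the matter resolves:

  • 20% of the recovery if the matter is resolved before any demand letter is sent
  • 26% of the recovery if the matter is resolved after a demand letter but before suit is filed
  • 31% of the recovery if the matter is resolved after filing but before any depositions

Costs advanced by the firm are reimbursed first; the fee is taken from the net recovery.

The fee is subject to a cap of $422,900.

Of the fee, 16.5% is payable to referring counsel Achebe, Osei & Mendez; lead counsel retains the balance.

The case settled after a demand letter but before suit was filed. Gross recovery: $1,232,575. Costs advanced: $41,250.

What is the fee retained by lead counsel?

Fee base (net of costs): $1,232,575 − $41,250 = $1,191,325
The matter settled after a demand letter but before suit was filed, so the 26% rate applies.
$1,191,325 × 26% = $309,744.50
$309,744.50 is under the $422,900 cap.
Referral share: 16.5% of $309,744.50 = $51,107.84; lead counsel retains $309,744.50 − $51,107.84 = $258,636.66.

$258,636.66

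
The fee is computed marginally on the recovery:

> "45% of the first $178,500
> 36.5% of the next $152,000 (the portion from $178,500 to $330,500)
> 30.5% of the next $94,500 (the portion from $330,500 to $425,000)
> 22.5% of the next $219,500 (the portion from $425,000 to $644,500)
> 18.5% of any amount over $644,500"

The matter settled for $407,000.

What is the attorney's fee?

First $178,500 at 45% = $80,325.00
Next $152,000 at 36.5% = $55,480.00
Remaining $76,500 at 30.5% = $23,332.50
Fee: $80,325.00 + $55,480.00 + $23,332.50 = $159,137.50

$159,137.50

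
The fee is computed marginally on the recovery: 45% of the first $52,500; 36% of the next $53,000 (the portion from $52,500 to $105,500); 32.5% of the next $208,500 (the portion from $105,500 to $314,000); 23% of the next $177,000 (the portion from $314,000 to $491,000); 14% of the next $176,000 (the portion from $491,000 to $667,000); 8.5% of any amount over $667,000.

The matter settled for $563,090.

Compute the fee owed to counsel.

First $52,500 at 45% = $23,625.00
Next $53,000 at 36% = $19,080.00
Next $208,500 at 32.5% = $67,762.50
Next $177,000 at 23% = $40,710.00
Remaining $72,090 at 14% = $10,092.60
Fee: $23,625.00 + $19,080.00 + $67,762.50 + $40,710.00 + $10,092.60 = $161,270.10

$161,270.10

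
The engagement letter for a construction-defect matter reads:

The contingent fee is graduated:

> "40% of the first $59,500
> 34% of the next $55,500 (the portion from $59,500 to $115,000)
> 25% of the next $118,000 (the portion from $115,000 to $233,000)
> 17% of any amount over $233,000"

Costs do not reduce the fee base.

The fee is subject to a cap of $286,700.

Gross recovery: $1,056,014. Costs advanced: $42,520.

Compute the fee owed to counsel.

Fee base is the gross recovery, $1,056,014; costs are reimbursed separately.
First $59,500 at 40% = $23,800.00
Next $55,500 at 34% = $18,870.00
Next $118,000 at 25% = $29,500.00
Remaining $823,014 at 17% = $139,912.38
Fee: $23,800.00 + $18,870.00 + $29,500.00 + $139,912.38 = $212,082.38
$212,082.38 is under the $286,700 cap.

$212,082.38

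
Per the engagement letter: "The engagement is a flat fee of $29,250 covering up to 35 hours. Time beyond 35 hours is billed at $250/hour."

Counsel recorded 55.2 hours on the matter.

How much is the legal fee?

$34,300.00

Flat fee: $29,250.00
Excess hours: 55.2 − 35 = 20.2
Overrun: 20.2 × $250 = $5,050.00
Total: $29,250.00 + $5,050.00 = $34,300.00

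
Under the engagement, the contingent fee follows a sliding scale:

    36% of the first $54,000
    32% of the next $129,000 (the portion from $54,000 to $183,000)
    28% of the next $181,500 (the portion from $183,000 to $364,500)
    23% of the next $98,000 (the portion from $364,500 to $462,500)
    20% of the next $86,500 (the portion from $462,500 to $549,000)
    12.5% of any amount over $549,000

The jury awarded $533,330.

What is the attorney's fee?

$148,246.00

First $54,000 at 36% = $19,440.00
Next $129,000 at 32% = $41,280.00
Next $181,500 at 28% = $50,820.00
Next $98,000 at 23% = $22,540.00
Remaining $70,830 at 20% = $14,166.00
Fee: $19,440.00 + $41,280.00 + $50,820.00 + $22,540.00 + $14,166.00 = $148,246.00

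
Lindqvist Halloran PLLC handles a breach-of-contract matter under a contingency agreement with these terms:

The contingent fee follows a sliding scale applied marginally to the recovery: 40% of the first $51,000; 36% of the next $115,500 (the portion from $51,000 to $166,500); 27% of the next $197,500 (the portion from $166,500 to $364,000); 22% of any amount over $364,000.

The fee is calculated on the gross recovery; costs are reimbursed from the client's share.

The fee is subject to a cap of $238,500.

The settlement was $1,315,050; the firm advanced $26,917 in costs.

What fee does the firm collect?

$238,500.00

Fee base is the gross recovery, $1,315,050; costs are reimbursed separately.
First $51,000 at 40% = $20,400.00
Next $115,500 at 36% = $41,580.00
Next $197,500 at 27% = $53,325.00
Remaining $951,050 at 22% = $209,231.00
Fee: $20,400.00 + $41,580.00 + $53,325.00 + $209,231.00 = $324,536.00
$324,536.00 exceeds the $238,500 cap, so the fee is capped at $238,500.00.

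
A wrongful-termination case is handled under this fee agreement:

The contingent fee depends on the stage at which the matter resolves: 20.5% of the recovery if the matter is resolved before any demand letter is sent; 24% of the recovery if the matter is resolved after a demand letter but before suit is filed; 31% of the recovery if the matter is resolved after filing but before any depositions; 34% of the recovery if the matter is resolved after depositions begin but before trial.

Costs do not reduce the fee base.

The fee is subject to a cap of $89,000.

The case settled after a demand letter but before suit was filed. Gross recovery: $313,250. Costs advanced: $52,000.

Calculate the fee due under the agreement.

$75,180.00

Fee base is the gross recovery, $313,250; costs are reimbursed separately.
The matter settled after a demand letter but before suit was filed, so the 24% rate applies.
$313,250 × 24% = $75,180.00
$75,180.00 is under the $89,000 cap.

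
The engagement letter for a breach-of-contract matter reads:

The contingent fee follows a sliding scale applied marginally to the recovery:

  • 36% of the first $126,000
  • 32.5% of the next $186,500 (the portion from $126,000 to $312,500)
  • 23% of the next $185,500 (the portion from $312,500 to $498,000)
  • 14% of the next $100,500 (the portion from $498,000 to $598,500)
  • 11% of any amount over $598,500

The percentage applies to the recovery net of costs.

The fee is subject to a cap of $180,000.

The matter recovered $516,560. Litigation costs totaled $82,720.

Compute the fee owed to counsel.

Fee base (net of costs): $516,560 − $82,720 = $433,840
First $126,000 at 36% = $45,360.00
Next $186,500 at 32.5% = $60,612.50
Remaining $121,340 at 23% = $27,908.20
Fee: $45,360.00 + $60,612.50 + $27,908.20 = $133,880.70
$133,880.70 is under the $180,000 cap.

$133,880.70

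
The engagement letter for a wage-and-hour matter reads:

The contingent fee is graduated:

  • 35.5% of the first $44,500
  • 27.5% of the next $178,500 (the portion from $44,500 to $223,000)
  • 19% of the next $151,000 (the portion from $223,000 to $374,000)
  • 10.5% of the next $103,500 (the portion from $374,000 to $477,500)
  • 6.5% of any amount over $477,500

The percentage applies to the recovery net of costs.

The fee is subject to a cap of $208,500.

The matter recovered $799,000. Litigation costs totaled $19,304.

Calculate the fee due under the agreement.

$124,085.24

Fee base (net of costs): $799,000 − $19,304 = $779,696
First $44,500 at 35.5% = $15,797.50
Next $178,500 at 27.5% = $49,087.50
Next $151,000 at 19% = $28,690.00
Next $103,500 at 10.5% = $10,867.50
Remaining $302,196 at 6.5% = $19,642.74
Fee: $15,797.50 + $49,087.50 + $28,690.00 + $10,867.50 + $19,642.74 = $124,085.24
$124,085.24 is under the $208,500 cap.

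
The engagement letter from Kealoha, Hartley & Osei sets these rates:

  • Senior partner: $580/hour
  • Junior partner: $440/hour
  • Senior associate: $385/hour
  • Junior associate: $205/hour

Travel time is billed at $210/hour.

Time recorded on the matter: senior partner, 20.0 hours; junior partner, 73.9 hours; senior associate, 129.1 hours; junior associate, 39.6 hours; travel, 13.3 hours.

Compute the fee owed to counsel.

$104,730.50

Senior partner: 20.0 × $580 = $11,600.00
Junior partner: 73.9 × $440 = $32,516.00
Senior associate: 129.1 × $385 = $49,703.50
Junior associate: 39.6 × $205 = $8,118.00
Subtotal: $11,600.00 + $32,516.00 + $49,703.50 + $8,118.00 = $101,937.50
Travel: 13.3 × $210 = $2,793.00
Total: $101,937.50 + $2,793.00 = $104,730.50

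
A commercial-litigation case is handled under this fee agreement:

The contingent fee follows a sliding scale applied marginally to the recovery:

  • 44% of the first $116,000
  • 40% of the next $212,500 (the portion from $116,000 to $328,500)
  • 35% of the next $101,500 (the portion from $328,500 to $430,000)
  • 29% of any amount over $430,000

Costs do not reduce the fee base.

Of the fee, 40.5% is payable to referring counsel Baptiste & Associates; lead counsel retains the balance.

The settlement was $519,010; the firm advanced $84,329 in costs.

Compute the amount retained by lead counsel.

$117,439.85

Fee base is the gross recovery, $519,010; costs are reimbursed separately.
First $116,000 at 44% = $51,040.00
Next $212,500 at 40% = $85,000.00
Next $101,500 at 35% = $35,525.00
Remaining $89,010 at 29% = $25,812.90
Fee: $51,040.00 + $85,000.00 + $35,525.00 + $25,812.90 = $197,377.90
Referral share: 40.5% of $197,377.90 = $79,938.05; lead counsel retains $197,377.90 − $79,938.05 = $117,439.85.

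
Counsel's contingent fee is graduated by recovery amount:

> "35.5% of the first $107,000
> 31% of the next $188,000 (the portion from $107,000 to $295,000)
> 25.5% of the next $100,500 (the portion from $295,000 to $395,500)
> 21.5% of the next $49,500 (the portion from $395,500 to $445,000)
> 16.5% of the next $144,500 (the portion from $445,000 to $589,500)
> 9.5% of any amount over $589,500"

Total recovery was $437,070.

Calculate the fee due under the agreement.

First $107,000 at 35.5% = $37,985.00
Next $188,000 at 31% = $58,280.00
Next $100,500 at 25.5% = $25,627.50
Remaining $41,570 at 21.5% = $8,937.55
Fee: $37,985.00 + $58,280.00 + $25,627.50 + $8,937.55 = $130,830.05

$130,830.05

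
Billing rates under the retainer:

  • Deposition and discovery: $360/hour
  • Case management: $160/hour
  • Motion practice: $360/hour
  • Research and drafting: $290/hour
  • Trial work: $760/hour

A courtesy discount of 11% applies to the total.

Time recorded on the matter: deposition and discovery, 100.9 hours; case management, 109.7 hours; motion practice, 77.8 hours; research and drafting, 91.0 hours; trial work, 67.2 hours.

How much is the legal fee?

$141,817.94

Deposition and discovery: 100.9 × $360 = $36,324.00
Case management: 109.7 × $160 = $17,552.00
Motion practice: 77.8 × $360 = $28,008.00
Research and drafting: 91.0 × $290 = $26,390.00
Trial work: 67.2 × $760 = $51,072.00
Subtotal: $159,346.00
Less 11% discount: −$17,528.06
Total: $159,346.00 − $17,528.06 = $141,817.94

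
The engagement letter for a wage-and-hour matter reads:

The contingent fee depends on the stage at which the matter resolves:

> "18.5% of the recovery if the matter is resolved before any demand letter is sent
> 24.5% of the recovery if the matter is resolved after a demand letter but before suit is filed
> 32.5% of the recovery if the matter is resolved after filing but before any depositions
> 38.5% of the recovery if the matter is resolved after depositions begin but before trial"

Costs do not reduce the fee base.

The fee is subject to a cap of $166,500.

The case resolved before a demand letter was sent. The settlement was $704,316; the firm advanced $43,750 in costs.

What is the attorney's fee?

Fee base is the gross recovery, $704,316; costs are reimbursed separately.
The matter resolved before a demand letter was sent, so the 18.5% rate applies.
$704,316 × 18.5% = $130,298.46
$130,298.46 is under the $166,500 cap.

$130,298.46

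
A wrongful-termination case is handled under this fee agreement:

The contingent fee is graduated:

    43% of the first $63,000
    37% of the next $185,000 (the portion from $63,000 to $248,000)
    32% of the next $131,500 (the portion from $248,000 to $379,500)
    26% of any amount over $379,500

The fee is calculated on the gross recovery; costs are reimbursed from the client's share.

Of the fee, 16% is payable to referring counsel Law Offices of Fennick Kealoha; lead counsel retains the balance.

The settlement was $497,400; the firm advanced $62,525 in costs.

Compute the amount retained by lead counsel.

$141,350.16

Fee base is the gross recovery, $497,400; costs are reimbursed separately.
First $63,000 at 43% = $27,090.00
Next $185,000 at 37% = $68,450.00
Next $131,500 at 32% = $42,080.00
Remaining $117,900 at 26% = $30,654.00
Fee: $27,090.00 + $68,450.00 + $42,080.00 + $30,654.00 = $168,274.00
Referral share: 16% of $168,274.00 = $26,923.84; lead counsel retains $168,274.00 − $26,923.84 = $141,350.16.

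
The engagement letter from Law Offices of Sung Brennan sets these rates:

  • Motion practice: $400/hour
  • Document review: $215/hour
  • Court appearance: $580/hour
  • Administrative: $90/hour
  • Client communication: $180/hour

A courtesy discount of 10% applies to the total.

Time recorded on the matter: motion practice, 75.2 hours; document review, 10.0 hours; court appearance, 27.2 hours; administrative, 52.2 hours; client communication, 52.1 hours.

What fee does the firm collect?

$55,873.80

Motion practice: 75.2 × $400 = $30,080.00
Document review: 10.0 × $215 = $2,150.00
Court appearance: 27.2 × $580 = $15,776.00
Administrative: 52.2 × $90 = $4,698.00
Client communication: 52.1 × $180 = $9,378.00
Subtotal: $62,082.00
Less 10% discount: −$6,208.20
Total: $62,082.00 − $6,208.20 = $55,873.80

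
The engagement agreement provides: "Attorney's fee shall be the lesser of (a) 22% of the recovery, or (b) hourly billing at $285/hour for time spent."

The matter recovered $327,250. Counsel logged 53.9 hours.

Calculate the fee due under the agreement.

$15,361.50

(a) 22% of $327,250 = $71,995.00
(b) 53.9 × $285 = $15,361.50
The lesser is (b): $15,361.50.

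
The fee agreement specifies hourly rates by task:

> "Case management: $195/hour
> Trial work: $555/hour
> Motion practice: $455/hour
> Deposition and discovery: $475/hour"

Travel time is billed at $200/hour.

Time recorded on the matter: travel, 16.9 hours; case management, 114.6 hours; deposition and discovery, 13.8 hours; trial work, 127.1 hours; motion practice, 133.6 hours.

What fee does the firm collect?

Case management: 114.6 × $195 = $22,347.00
Trial work: 127.1 × $555 = $70,540.50
Motion practice: 133.6 × $455 = $60,788.00
Deposition and discovery: 13.8 × $475 = $6,555.00
Subtotal: $22,347.00 + $70,540.50 + $60,788.00 + $6,555.00 = $160,230.50
Travel: 16.9 × $200 = $3,380.00
Total: $160,230.50 + $3,380.00 = $163,610.50

$163,610.50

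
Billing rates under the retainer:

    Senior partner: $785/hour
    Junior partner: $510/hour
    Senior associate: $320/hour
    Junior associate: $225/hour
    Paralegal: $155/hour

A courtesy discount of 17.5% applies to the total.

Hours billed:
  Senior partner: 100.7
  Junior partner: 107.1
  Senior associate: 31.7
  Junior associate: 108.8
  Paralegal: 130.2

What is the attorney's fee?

Senior partner: 100.7 × $785 = $79,049.50
Junior partner: 107.1 × $510 = $54,621.00
Senior associate: 31.7 × $320 = $10,144.00
Junior associate: 108.8 × $225 = $24,480.00
Paralegal: 130.2 × $155 = $20,181.00
Subtotal: $188,475.50
Less 17.5% discount: −$32,983.21
Total: $188,475.50 − $32,983.21 = $155,492.29

$155,492.29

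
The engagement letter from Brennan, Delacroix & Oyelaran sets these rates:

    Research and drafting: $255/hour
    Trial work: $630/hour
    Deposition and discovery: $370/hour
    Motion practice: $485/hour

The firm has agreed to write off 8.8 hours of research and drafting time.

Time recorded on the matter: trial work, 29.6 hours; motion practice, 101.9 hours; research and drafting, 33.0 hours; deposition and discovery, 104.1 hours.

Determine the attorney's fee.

$112,757.50

Research and drafting: 33.0 × $255 = $8,415.00
Trial work: 29.6 × $630 = $18,648.00
Deposition and discovery: 104.1 × $370 = $38,517.00
Motion practice: 101.9 × $485 = $49,421.50
Subtotal: $115,001.50
Write-off: 8.8 × $255 = $2,244.00
Total: $115,001.50 − $2,244.00 = $112,757.50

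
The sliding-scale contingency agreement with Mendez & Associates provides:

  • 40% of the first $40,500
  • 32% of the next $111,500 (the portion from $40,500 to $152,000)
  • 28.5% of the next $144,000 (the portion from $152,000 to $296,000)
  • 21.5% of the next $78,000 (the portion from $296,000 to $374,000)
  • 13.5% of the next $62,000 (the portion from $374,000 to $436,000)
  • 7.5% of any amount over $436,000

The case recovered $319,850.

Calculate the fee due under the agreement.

$98,047.75

First $40,500 at 40% = $16,200.00
Next $111,500 at 32% = $35,680.00
Next $144,000 at 28.5% = $41,040.00
Remaining $23,850 at 21.5% = $5,127.75
Fee: $16,200.00 + $35,680.00 + $41,040.00 + $5,127.75 = $98,047.75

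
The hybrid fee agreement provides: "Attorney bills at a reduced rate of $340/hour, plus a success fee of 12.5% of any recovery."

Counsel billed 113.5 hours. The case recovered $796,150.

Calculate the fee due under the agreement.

Hourly: 113.5 × $340 = $38,590.00
Success fee: 12.5% of $796,150 = $99,518.75
Total: $38,590.00 + $99,518.75 = $138,108.75

$138,108.75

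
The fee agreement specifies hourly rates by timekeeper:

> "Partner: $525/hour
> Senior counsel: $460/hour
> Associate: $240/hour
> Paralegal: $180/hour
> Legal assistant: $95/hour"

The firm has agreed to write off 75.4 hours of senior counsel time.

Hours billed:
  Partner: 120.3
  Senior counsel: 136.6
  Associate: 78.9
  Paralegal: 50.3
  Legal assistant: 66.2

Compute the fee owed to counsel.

Partner: 120.3 × $525 = $63,157.50
Senior counsel: 136.6 × $460 = $62,836.00
Associate: 78.9 × $240 = $18,936.00
Paralegal: 50.3 × $180 = $9,054.00
Legal assistant: 66.2 × $95 = $6,289.00
Subtotal: $160,272.50
Write-off: 75.4 × $460 = $34,684.00
Total: $160,272.50 − $34,684.00 = $125,588.50

$125,588.50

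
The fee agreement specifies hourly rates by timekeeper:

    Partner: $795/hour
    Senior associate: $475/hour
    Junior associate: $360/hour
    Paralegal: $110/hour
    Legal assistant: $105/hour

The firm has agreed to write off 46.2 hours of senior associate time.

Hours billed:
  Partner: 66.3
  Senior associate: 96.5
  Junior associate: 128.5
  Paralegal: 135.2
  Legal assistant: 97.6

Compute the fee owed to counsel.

$147,981.00

Partner: 66.3 × $795 = $52,708.50
Senior associate: 96.5 × $475 = $45,837.50
Junior associate: 128.5 × $360 = $46,260.00
Paralegal: 135.2 × $110 = $14,872.00
Legal assistant: 97.6 × $105 = $10,248.00
Subtotal: $169,926.00
Write-off: 46.2 × $475 = $21,945.00
Total: $169,926.00 − $21,945.00 = $147,981.00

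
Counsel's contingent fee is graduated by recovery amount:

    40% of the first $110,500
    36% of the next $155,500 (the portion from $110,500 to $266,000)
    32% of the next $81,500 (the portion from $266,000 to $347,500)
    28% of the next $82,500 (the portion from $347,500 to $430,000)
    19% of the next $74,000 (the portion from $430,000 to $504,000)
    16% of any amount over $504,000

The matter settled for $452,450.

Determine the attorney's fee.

$153,625.50

First $110,500 at 40% = $44,200.00
Next $155,500 at 36% = $55,980.00
Next $81,500 at 32% = $26,080.00
Next $82,500 at 28% = $23,100.00
Remaining $22,450 at 19% = $4,265.50
Fee: $44,200.00 + $55,980.00 + $26,080.00 + $23,100.00 + $4,265.50 = $153,625.50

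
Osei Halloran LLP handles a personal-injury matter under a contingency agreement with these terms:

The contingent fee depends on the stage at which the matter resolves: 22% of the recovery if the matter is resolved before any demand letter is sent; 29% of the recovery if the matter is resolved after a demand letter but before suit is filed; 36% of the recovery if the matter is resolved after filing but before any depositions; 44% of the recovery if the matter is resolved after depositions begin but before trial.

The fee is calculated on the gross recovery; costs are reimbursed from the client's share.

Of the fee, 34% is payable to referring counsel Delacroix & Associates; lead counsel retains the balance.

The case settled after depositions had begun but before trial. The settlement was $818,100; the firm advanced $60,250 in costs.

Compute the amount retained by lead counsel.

$237,576.24

Fee base is the gross recovery, $818,100; costs are reimbursed separately.
The matter settled after depositions had begun but before trial, so the 44% rate applies.
$818,100 × 44% = $359,964.00
Referral share: 34% of $359,964.00 = $122,387.76; lead counsel retains $359,964.00 − $122,387.76 = $237,576.24.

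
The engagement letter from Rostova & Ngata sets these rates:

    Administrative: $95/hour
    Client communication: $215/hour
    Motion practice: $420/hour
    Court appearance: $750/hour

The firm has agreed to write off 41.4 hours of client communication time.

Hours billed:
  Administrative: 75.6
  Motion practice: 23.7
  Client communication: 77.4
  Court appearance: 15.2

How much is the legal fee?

$36,276.00

Administrative: 75.6 × $95 = $7,182.00
Client communication: 77.4 × $215 = $16,641.00
Motion practice: 23.7 × $420 = $9,954.00
Court appearance: 15.2 × $750 = $11,400.00
Subtotal: $45,177.00
Write-off: 41.4 × $215 = $8,901.00
Total: $45,177.00 − $8,901.00 = $36,276.00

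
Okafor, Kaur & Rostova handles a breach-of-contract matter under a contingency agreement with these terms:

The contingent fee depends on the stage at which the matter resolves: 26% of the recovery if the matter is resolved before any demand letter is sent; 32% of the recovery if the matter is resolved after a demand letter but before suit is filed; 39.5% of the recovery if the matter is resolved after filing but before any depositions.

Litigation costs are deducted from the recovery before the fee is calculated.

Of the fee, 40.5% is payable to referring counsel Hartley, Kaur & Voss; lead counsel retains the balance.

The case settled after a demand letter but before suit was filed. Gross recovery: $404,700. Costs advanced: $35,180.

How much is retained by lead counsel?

Fee base (net of costs): $404,700 − $35,180 = $369,520
The matter settled after a demand letter but before suit was filed, so the 32% rate applies.
$369,520 × 32% = $118,246.40
Referral share: 40.5% of $118,246.40 = $47,889.79; lead counsel retains $118,246.40 − $47,889.79 = $70,356.61.

$70,356.61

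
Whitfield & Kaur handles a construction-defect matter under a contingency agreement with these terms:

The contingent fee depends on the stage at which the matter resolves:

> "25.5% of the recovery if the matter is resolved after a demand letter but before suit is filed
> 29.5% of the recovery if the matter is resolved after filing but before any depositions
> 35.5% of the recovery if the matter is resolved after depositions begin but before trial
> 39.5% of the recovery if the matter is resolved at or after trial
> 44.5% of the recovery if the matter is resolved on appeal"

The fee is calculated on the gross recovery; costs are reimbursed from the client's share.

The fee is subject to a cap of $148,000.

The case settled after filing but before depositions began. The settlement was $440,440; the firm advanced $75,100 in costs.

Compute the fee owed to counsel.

$129,929.80

Fee base is the gross recovery, $440,440; costs are reimbursed separately.
The matter settled after filing but before depositions began, so the 29.5% rate applies.
$440,440 × 29.5% = $129,929.80
$129,929.80 is under the $148,000 cap.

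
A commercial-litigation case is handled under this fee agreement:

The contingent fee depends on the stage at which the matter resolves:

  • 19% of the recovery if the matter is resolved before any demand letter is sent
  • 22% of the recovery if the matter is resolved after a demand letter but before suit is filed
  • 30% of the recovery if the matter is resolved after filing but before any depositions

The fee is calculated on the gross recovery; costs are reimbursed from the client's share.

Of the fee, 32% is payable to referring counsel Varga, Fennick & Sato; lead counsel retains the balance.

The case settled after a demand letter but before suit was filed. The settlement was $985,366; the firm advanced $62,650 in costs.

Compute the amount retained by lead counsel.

Fee base is the gross recovery, $985,366; costs are reimbursed separately.
The matter settled after a demand letter but before suit was filed, so the 22% rate applies.
$985,366 × 22% = $216,780.52
Referral share: 32% of $216,780.52 = $69,369.77; lead counsel retains $216,780.52 − $69,369.77 = $147,410.75.

$147,410.75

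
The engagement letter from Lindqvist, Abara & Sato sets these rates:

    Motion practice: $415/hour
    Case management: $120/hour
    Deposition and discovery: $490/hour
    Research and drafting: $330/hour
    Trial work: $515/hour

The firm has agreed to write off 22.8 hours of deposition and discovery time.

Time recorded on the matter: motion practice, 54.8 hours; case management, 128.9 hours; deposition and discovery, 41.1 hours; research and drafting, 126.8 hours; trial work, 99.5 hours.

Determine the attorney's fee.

$140,263.50

Motion practice: 54.8 × $415 = $22,742.00
Case management: 128.9 × $120 = $15,468.00
Deposition and discovery: 41.1 × $490 = $20,139.00
Research and drafting: 126.8 × $330 = $41,844.00
Trial work: 99.5 × $515 = $51,242.50
Subtotal: $151,435.50
Write-off: 22.8 × $490 = $11,172.00
Total: $151,435.50 − $11,172.00 = $140,263.50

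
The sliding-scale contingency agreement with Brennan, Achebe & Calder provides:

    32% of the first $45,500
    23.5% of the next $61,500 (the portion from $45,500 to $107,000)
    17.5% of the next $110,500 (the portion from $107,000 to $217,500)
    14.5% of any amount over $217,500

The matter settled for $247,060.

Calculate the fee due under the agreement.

First $45,500 at 32% = $14,560.00
Next $61,500 at 23.5% = $14,452.50
Next $110,500 at 17.5% = $19,337.50
Remaining $29,560 at 14.5% = $4,286.20
Fee: $14,560.00 + $14,452.50 + $19,337.50 + $4,286.20 = $52,636.20

$52,636.20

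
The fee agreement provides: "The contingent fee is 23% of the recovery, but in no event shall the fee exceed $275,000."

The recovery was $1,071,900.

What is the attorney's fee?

23% of $1,071,900 = $246,537.00
That is under the $275,000 cap.

$246,537.00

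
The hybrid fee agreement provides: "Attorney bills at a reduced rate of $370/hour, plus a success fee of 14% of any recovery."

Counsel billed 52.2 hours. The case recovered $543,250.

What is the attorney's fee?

Hourly: 52.2 × $370 = $19,314.00
Success fee: 14% of $543,250 = $76,055.00
Total: $19,314.00 + $76,055.00 = $95,369.00

$95,369.00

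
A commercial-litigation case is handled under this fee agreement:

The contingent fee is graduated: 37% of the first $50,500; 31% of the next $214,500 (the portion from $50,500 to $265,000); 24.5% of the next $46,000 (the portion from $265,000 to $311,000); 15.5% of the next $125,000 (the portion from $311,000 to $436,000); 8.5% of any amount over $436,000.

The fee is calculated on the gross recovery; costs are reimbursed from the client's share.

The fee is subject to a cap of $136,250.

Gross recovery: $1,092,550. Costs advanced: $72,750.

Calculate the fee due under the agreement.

Fee base is the gross recovery, $1,092,550; costs are reimbursed separately.
First $50,500 at 37% = $18,685.00
Next $214,500 at 31% = $66,495.00
Next $46,000 at 24.5% = $11,270.00
Next $125,000 at 15.5% = $19,375.00
Remaining $656,550 at 8.5% = $55,806.75
Fee: $18,685.00 + $66,495.00 + $11,270.00 + $19,375.00 + $55,806.75 = $171,631.75
$171,631.75 exceeds the $136,250 cap, so the fee is capped at $136,250.00.

$136,250.00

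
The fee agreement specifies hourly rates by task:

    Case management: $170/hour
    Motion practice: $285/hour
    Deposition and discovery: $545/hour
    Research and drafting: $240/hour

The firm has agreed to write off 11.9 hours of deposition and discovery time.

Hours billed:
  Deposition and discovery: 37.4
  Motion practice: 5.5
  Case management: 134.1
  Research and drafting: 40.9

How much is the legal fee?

Case management: 134.1 × $170 = $22,797.00
Motion practice: 5.5 × $285 = $1,567.50
Deposition and discovery: 37.4 × $545 = $20,383.00
Research and drafting: 40.9 × $240 = $9,816.00
Subtotal: $54,563.50
Write-off: 11.9 × $545 = $6,485.50
Total: $54,563.50 − $6,485.50 = $48,078.00

$48,078.00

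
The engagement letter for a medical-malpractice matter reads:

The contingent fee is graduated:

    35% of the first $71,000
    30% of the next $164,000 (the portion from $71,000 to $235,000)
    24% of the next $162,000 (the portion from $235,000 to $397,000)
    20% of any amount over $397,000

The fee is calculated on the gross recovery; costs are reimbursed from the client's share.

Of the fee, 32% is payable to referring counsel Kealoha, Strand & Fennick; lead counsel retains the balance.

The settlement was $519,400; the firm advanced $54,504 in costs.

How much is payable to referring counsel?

$43,971.20

Fee base is the gross recovery, $519,400; costs are reimbursed separately.
First $71,000 at 35% = $24,850.00
Next $164,000 at 30% = $49,200.00
Next $162,000 at 24% = $38,880.00
Remaining $122,400 at 20% = $24,480.00
Fee: $24,850.00 + $49,200.00 + $38,880.00 + $24,480.00 = $137,410.00
Referral share: 32% of $137,410.00 = $43,971.20; lead counsel retains $137,410.00 − $43,971.20 = $93,438.80.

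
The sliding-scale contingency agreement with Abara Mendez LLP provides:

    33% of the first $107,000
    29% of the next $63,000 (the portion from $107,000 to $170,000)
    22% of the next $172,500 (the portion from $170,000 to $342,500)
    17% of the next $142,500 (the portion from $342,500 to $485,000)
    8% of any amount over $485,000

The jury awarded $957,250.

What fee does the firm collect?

First $107,000 at 33% = $35,310.00
Next $63,000 at 29% = $18,270.00
Next $172,500 at 22% = $37,950.00
Next $142,500 at 17% = $24,225.00
Remaining $472,250 at 8% = $37,780.00
Fee: $35,310.00 + $18,270.00 + $37,950.00 + $24,225.00 + $37,780.00 = $153,535.00

$153,535.00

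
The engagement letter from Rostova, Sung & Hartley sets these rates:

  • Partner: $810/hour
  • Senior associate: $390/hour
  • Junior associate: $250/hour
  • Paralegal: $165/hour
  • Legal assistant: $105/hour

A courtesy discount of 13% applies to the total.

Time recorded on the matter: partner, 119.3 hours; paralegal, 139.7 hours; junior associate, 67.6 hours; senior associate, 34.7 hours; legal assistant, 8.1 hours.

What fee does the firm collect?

Partner: 119.3 × $810 = $96,633.00
Senior associate: 34.7 × $390 = $13,533.00
Junior associate: 67.6 × $250 = $16,900.00
Paralegal: 139.7 × $165 = $23,050.50
Legal assistant: 8.1 × $105 = $850.50
Subtotal: $150,967.00
Less 13% discount: −$19,625.71
Total: $150,967.00 − $19,625.71 = $131,341.29

$131,341.29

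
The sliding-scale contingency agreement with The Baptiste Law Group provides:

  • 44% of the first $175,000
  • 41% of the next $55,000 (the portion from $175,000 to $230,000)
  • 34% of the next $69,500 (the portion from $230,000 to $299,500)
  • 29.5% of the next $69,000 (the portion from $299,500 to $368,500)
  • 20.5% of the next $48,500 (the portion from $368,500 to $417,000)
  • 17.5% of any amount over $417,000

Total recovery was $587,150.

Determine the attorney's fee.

First $175,000 at 44% = $77,000.00
Next $55,000 at 41% = $22,550.00
Next $69,500 at 34% = $23,630.00
Next $69,000 at 29.5% = $20,355.00
Next $48,500 at 20.5% = $9,942.50
Remaining $170,150 at 17.5% = $29,776.25
Fee: $77,000.00 + $22,550.00 + $23,630.00 + $20,355.00 + $9,942.50 + $29,776.25 = $183,253.75

$183,253.75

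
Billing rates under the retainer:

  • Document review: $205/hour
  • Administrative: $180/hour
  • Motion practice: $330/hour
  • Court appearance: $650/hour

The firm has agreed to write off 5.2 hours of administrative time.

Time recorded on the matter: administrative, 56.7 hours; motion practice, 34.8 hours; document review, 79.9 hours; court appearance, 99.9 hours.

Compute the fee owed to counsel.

$102,068.50

Document review: 79.9 × $205 = $16,379.50
Administrative: 56.7 × $180 = $10,206.00
Motion practice: 34.8 × $330 = $11,484.00
Court appearance: 99.9 × $650 = $64,935.00
Subtotal: $103,004.50
Write-off: 5.2 × $180 = $936.00
Total: $103,004.50 − $936.00 = $102,068.50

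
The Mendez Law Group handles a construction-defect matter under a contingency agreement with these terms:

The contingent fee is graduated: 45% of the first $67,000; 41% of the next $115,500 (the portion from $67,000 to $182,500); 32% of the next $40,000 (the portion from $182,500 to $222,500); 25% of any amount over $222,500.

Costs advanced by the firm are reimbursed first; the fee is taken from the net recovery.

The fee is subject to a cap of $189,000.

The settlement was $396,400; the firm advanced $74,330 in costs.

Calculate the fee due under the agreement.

$115,197.50

Fee base (net of costs): $396,400 − $74,330 = $322,070
First $67,000 at 45% = $30,150.00
Next $115,500 at 41% = $47,355.00
Next $40,000 at 32% = $12,800.00
Remaining $99,570 at 25% = $24,892.50
Fee: $30,150.00 + $47,355.00 + $12,800.00 + $24,892.50 = $115,197.50
$115,197.50 is under the $189,000 cap.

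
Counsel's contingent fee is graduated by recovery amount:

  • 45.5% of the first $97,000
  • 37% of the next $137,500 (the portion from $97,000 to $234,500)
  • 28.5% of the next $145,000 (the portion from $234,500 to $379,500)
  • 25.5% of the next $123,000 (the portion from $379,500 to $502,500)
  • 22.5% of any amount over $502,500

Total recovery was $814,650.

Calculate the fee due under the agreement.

First $97,000 at 45.5% = $44,135.00
Next $137,500 at 37% = $50,875.00
Next $145,000 at 28.5% = $41,325.00
Next $123,000 at 25.5% = $31,365.00
Remaining $312,150 at 22.5% = $70,233.75
Fee: $44,135.00 + $50,875.00 + $41,325.00 + $31,365.00 + $70,233.75 = $237,933.75

$237,933.75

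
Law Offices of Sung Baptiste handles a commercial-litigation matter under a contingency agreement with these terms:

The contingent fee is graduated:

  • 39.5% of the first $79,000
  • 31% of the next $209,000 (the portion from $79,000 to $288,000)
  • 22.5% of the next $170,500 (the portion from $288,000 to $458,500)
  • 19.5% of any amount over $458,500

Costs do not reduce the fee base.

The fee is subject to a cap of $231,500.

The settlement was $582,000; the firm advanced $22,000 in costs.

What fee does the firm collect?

Fee base is the gross recovery, $582,000; costs are reimbursed separately.
First $79,000 at 39.5% = $31,205.00
Next $209,000 at 31% = $64,790.00
Next $170,500 at 22.5% = $38,362.50
Remaining $123,500 at 19.5% = $24,082.50
Fee: $31,205.00 + $64,790.00 + $38,362.50 + $24,082.50 = $158,440.00
$158,440.00 is under the $231,500 cap.

$158,440.00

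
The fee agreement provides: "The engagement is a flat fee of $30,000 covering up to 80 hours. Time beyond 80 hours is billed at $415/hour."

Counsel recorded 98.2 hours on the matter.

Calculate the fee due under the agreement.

Flat fee: $30,000.00
Excess hours: 98.2 − 80 = 18.2
Overrun: 18.2 × $415 = $7,553.00
Total: $30,000.00 + $7,553.00 = $37,553.00

$37,553.00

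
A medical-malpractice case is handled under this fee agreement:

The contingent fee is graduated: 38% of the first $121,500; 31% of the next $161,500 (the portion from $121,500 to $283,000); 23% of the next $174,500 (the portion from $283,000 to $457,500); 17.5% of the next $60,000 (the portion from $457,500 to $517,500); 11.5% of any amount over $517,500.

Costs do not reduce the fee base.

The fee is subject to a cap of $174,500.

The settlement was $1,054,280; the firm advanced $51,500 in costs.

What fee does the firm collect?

Fee base is the gross recovery, $1,054,280; costs are reimbursed separately.
First $121,500 at 38% = $46,170.00
Next $161,500 at 31% = $50,065.00
Next $174,500 at 23% = $40,135.00
Next $60,000 at 17.5% = $10,500.00
Remaining $536,780 at 11.5% = $61,729.70
Fee: $46,170.00 + $50,065.00 + $40,135.00 + $10,500.00 + $61,729.70 = $208,599.70
$208,599.70 exceeds the $174,500 cap, so the fee is capped at $174,500.00.

$174,500.00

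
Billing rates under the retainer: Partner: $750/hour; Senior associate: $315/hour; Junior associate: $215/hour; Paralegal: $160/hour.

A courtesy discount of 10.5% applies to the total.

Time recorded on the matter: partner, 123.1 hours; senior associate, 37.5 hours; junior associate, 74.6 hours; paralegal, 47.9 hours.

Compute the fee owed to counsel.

$114,417.25

Partner: 123.1 × $750 = $92,325.00
Senior associate: 37.5 × $315 = $11,812.50
Junior associate: 74.6 × $215 = $16,039.00
Paralegal: 47.9 × $160 = $7,664.00
Subtotal: $127,840.50
Less 10.5% discount: −$13,423.25
Total: $127,840.50 − $13,423.25 = $114,417.25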